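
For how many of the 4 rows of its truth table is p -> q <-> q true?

p | q || ((p -> q) <-> q)
T | T ||        T        
T | F ||        T        
F | T ||        T        
F | F ||        F        
The formula is true on 3 of the 4 rows.

3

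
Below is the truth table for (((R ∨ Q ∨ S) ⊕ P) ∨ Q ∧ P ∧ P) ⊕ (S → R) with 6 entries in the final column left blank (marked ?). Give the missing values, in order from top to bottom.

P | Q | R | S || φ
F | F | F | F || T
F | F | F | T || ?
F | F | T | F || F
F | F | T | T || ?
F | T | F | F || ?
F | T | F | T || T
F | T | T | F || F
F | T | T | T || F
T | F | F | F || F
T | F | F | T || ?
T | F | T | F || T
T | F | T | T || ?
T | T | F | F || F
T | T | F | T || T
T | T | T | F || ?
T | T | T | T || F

T, F, F, F, T, F

Row P=F, Q=F, R=F, S=T: (((R ∨ Q ∨ S) ⊕ P) ∨ Q ∧ P ∧ P) = T, (S → R) = F, so the formula = T.
Row P=F, Q=F, R=T, S=T: (((R ∨ Q ∨ S) ⊕ P) ∨ Q ∧ P ∧ P) = T, (S → R) = T, so the formula = F.
Row P=F, Q=T, R=F, S=F: (((R ∨ Q ∨ S) ⊕ P) ∨ Q ∧ P ∧ P) = T, (S → R) = T, so the formula = F.
Row P=T, Q=F, R=F, S=T: (((R ∨ Q ∨ S) ⊕ P) ∨ Q ∧ P ∧ P) = F, (S → R) = F, so the formula = F.
Row P=T, Q=F, R=T, S=T: (((R ∨ Q ∨ S) ⊕ P) ∨ Q ∧ P ∧ P) = F, (S → R) = T, so the formula = T.
Row P=T, Q=T, R=T, S=F: (((R ∨ Q ∨ S) ⊕ P) ∨ Q ∧ P ∧ P) = T, (S → R) = T, so the formula = F.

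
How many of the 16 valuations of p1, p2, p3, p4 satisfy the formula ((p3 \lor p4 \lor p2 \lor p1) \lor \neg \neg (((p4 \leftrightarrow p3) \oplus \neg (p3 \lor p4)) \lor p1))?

15

p1  p2  p3  p4  |  (p3 \lor p4 \lor p2 \lor p1)  (p4 \leftrightarrow p3)  (p3 \lor p4)  \neg (p3 \lor p4)  φ
0   0   0   0   |               0                           1                  0                1          0
0   0   0   1   |               1                           0                  1                0          1
0   0   1   0   |               1                           0                  1                0          1
0   0   1   1   |               1                           1                  1                0          1
0   1   0   0   |               1                           1                  0                1          1
0   1   0   1   |               1                           0                  1                0          1
0   1   1   0   |               1                           0                  1                0          1
0   1   1   1   |               1                           1                  1                0          1
1   0   0   0   |               1                           1                  0                1          1
1   0   0   1   |               1                           0                  1                0          1
1   0   1   0   |               1                           0                  1                0          1
1   0   1   1   |               1                           1                  1                0          1
1   1   0   0   |               1                           1                  0                1          1
1   1   0   1   |               1                           0                  1                0          1
1   1   1   0   |               1                           0                  1                0          1
1   1   1   1   |               1                           1                  1                0          1
The formula is true on 15 of the 16 rows.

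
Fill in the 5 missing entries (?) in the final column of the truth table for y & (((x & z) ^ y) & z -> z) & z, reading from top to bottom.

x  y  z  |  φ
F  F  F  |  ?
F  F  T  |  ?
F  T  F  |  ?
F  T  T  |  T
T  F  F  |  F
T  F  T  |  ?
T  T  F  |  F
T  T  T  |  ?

Row x=F, y=F, z=F: (((x & z) ^ y) & z -> z) = T, so the formula = F.
Row x=F, y=F, z=T: (((x & z) ^ y) & z -> z) = T, so the formula = F.
Row x=F, y=T, z=F: (((x & z) ^ y) & z -> z) = T, so the formula = F.
Row x=T, y=F, z=T: (((x & z) ^ y) & z -> z) = T, so the formula = F.
Row x=T, y=T, z=T: (((x & z) ^ y) & z -> z) = T, so the formula = T.

F, F, F, F, T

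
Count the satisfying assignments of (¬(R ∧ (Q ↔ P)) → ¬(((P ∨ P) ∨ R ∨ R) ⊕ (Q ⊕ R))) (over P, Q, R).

5

P | Q | R || (Q ↔ P) | (R ∧ (Q ↔ P)) | ¬(R ∧ (Q ↔ P)) | (P ∨ P) | ((P ∨ P) ∨ R ∨ R) | (Q ⊕ R) | φ
T | T | T ||    T    |       T       |       F        |    T    |         T         |    F    | T
T | T | F ||    T    |       F       |       T        |    T    |         T         |    T    | T
T | F | T ||    F    |       F       |       T        |    T    |         T         |    T    | T
T | F | F ||    F    |       F       |       T        |    T    |         T         |    F    | F
F | T | T ||    F    |       F       |       T        |    F    |         T         |    F    | F
F | T | F ||    F    |       F       |       T        |    F    |         F         |    T    | F
F | F | T ||    T    |       T       |       F        |    F    |         T         |    T    | T
F | F | F ||    T    |       F       |       T        |    F    |         F         |    F    | T
The formula is true on 5 of the 8 rows.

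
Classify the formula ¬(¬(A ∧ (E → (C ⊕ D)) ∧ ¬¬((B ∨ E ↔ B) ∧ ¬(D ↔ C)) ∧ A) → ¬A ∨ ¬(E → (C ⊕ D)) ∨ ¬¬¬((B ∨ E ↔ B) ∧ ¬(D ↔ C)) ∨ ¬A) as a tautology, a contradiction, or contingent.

A  B  C  D  E  |  φ
1  1  1  1  1  |  0
1  1  1  1  0  |  0
1  1  1  0  1  |  0
1  1  1  0  0  |  0
1  1  0  1  1  |  0
1  1  0  1  0  |  0
1  1  0  0  1  |  0
1  1  0  0  0  |  0
1  0  1  1  1  |  0
1  0  1  1  0  |  0
1  0  1  0  1  |  0
1  0  1  0  0  |  0
1  0  0  1  1  |  0
1  0  0  1  0  |  0
1  0  0  0  1  |  0
1  0  0  0  0  |  0
0  1  1  1  1  |  0
0  1  1  1  0  |  0
0  1  1  0  1  |  0
0  1  1  0  0  |  0
0  1  0  1  1  |  0
0  1  0  1  0  |  0
0  1  0  0  1  |  0
0  1  0  0  0  |  0
0  0  1  1  1  |  0
0  0  1  1  0  |  0
0  0  1  0  1  |  0
0  0  1  0  0  |  0
0  0  0  1  1  |  0
0  0  0  1  0  |  0
0  0  0  0  1  |  0
0  0  0  0  0  |  0
Every row is 0, so the formula is a contradiction.

contradiction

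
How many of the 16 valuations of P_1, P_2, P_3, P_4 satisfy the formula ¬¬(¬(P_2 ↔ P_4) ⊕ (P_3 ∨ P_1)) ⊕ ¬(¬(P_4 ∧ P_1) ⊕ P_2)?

P_1 | P_2 | P_3 | P_4 || (P_2 ↔ P_4) | ¬(P_2 ↔ P_4) | (P_3 ∨ P_1) | (¬(P_2 ↔ P_4) ⊕ (P_3 ∨ P_1)) | (P_4 ∧ P_1) | ¬(P_4 ∧ P_1) | (¬(P_4 ∧ P_1) ⊕ P_2) | ¬(¬(P_4 ∧ P_1) ⊕ P_2) | φ
 0  |  0  |  0  |  0  ||      1      |      0       |      0      |              0               |      0      |      1       |          1           |           0           | 0
 0  |  0  |  0  |  1  ||      0      |      1       |      0      |              1               |      0      |      1       |          1           |           0           | 1
 0  |  0  |  1  |  0  ||      1      |      0       |      1      |              1               |      0      |      1       |          1           |           0           | 1
 0  |  0  |  1  |  1  ||      0      |      1       |      1      |              0               |      0      |      1       |          1           |           0           | 0
 0  |  1  |  0  |  0  ||      0      |      1       |      0      |              1               |      0      |      1       |          0           |           1           | 0
 0  |  1  |  0  |  1  ||      1      |      0       |      0      |              0               |      0      |      1       |          0           |           1           | 1
 0  |  1  |  1  |  0  ||      0      |      1       |      1      |              0               |      0      |      1       |          0           |           1           | 1
 0  |  1  |  1  |  1  ||      1      |      0       |      1      |              1               |      0      |      1       |          0           |           1           | 0
 1  |  0  |  0  |  0  ||      1      |      0       |      1      |              1               |      0      |      1       |          1           |           0           | 1
 1  |  0  |  0  |  1  ||      0      |      1       |      1      |              0               |      1      |      0       |          0           |           1           | 1
 1  |  0  |  1  |  0  ||      1      |      0       |      1      |              1               |      0      |      1       |          1           |           0           | 1
 1  |  0  |  1  |  1  ||      0      |      1       |      1      |              0               |      1      |      0       |          0           |           1           | 1
 1  |  1  |  0  |  0  ||      0      |      1       |      1      |              0               |      0      |      1       |          0           |           1           | 1
 1  |  1  |  0  |  1  ||      1      |      0       |      1      |              1               |      1      |      0       |          1           |           0           | 1
 1  |  1  |  1  |  0  ||      0      |      1       |      1      |              0               |      0      |      1       |          0           |           1           | 1
 1  |  1  |  1  |  1  ||      1      |      0       |      1      |              1               |      1      |      0       |          1           |           0           | 1
The formula is true on 12 of the 16 rows.

12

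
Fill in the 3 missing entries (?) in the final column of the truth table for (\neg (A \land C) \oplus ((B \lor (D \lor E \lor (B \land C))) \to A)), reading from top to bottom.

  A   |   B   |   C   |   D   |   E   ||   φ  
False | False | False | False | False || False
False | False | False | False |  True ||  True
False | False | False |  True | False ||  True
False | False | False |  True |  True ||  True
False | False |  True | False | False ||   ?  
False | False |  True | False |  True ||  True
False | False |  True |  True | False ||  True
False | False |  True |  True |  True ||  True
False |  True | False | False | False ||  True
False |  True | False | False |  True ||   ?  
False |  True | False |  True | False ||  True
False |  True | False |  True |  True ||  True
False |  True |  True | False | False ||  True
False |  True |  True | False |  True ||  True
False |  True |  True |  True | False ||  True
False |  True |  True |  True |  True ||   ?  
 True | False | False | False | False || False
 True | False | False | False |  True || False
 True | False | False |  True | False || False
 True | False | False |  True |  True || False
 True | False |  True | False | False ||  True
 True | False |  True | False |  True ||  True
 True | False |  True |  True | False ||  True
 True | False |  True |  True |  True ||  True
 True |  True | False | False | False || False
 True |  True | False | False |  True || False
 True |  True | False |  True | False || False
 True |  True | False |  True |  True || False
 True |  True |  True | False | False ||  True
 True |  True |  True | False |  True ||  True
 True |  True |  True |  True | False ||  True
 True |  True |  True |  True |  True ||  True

Row A=False, B=False, C=True, D=False, E=False: \neg (A \land C) = True, ((B \lor (D \lor E \lor (B \land C))) \to A) = True, so the formula = False.
Row A=False, B=True, C=False, D=False, E=True: \neg (A \land C) = True, ((B \lor (D \lor E \lor (B \land C))) \to A) = False, so the formula = True.
Row A=False, B=True, C=True, D=True, E=True: \neg (A \land C) = True, ((B \lor (D \lor E \lor (B \land C))) \to A) = False, so the formula = True.

False, True, True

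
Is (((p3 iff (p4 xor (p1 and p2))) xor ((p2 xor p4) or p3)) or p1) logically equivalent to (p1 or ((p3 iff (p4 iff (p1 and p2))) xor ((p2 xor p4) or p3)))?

p1  p2  p3  p4  |  φ  ψ
T   T   T   T   |  T  T
T   T   T   F   |  T  T
T   T   F   T   |  T  T
T   T   F   F   |  T  T
T   F   T   T   |  T  T
T   F   T   F   |  T  T
T   F   F   T   |  T  T
T   F   F   F   |  T  T
F   T   T   T   |  F  T
F   T   T   F   |  T  F
F   T   F   T   |  F  T
F   T   F   F   |  F  T
F   F   T   T   |  F  T
F   F   T   F   |  T  F
F   F   F   T   |  T  F
F   F   F   F   |  T  F
The columns differ at p1=F, p2=T, p3=T, p4=T (φ=F, ψ=T), so they are not equivalent.

not equivalent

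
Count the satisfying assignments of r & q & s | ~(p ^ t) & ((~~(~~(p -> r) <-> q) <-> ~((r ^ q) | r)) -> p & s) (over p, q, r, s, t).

p | q | r | s | t || φ
1 | 1 | 1 | 1 | 1 || 1
1 | 1 | 1 | 1 | 0 || 1
1 | 1 | 1 | 0 | 1 || 1
1 | 1 | 1 | 0 | 0 || 0
1 | 1 | 0 | 1 | 1 || 1
1 | 1 | 0 | 1 | 0 || 0
1 | 1 | 0 | 0 | 1 || 0
1 | 1 | 0 | 0 | 0 || 0
1 | 0 | 1 | 1 | 1 || 1
1 | 0 | 1 | 1 | 0 || 0
1 | 0 | 1 | 0 | 1 || 0
1 | 0 | 1 | 0 | 0 || 0
1 | 0 | 0 | 1 | 1 || 1
1 | 0 | 0 | 1 | 0 || 0
1 | 0 | 0 | 0 | 1 || 0
1 | 0 | 0 | 0 | 0 || 0
0 | 1 | 1 | 1 | 1 || 1
0 | 1 | 1 | 1 | 0 || 1
0 | 1 | 1 | 0 | 1 || 0
0 | 1 | 1 | 0 | 0 || 1
0 | 1 | 0 | 1 | 1 || 0
0 | 1 | 0 | 1 | 0 || 1
0 | 1 | 0 | 0 | 1 || 0
0 | 1 | 0 | 0 | 0 || 1
0 | 0 | 1 | 1 | 1 || 0
0 | 0 | 1 | 1 | 0 || 0
0 | 0 | 1 | 0 | 1 || 0
0 | 0 | 1 | 0 | 0 || 0
0 | 0 | 0 | 1 | 1 || 0
0 | 0 | 0 | 1 | 0 || 1
0 | 0 | 0 | 0 | 1 || 0
0 | 0 | 0 | 0 | 0 || 1
The formula is true on 13 of the 32 rows.

13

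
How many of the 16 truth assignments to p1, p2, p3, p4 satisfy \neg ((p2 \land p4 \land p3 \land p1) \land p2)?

15

p1 | p2 | p3 | p4 || φ
1  | 1  | 1  | 1  || 0
1  | 1  | 1  | 0  || 1
1  | 1  | 0  | 1  || 1
1  | 1  | 0  | 0  || 1
1  | 0  | 1  | 1  || 1
1  | 0  | 1  | 0  || 1
1  | 0  | 0  | 1  || 1
1  | 0  | 0  | 0  || 1
0  | 1  | 1  | 1  || 1
0  | 1  | 1  | 0  || 1
0  | 1  | 0  | 1  || 1
0  | 1  | 0  | 0  || 1
0  | 0  | 1  | 1  || 1
0  | 0  | 1  | 0  || 1
0  | 0  | 0  | 1  || 1
0  | 0  | 0  | 0  || 1
The formula is true on 15 of the 16 rows.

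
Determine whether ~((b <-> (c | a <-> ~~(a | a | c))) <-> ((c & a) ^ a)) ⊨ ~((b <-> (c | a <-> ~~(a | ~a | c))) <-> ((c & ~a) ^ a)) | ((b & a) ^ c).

no

a | b | c | φ | ψ
- | - | - | - | -
F | F | F | F | T
F | F | T | F | T
F | T | F | T | F
F | T | T | T | T
T | F | F | T | T
T | F | T | F | T
T | T | F | F | T
T | T | T | T | F
At a=F, b=T, c=F we have φ true but ψ false, so φ does not entail ψ.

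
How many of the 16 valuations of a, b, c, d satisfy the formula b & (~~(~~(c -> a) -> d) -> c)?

  a   |   b   |   c   |   d   | (c -> a) | ~(c -> a) | ~~(c -> a) | (~~(c -> a) -> d) | ~(~~(c -> a) -> d) | ~~(~~(c -> a) -> d) | (~~(~~(c -> a) -> d) -> c) | (b & (~~(~~(c -> a) -> d) -> c))
----- | ----- | ----- | ----- | -------- | --------- | ---------- | ----------------- | ------------------ | ------------------- | -------------------------- | --------------------------------
 True |  True |  True |  True |   True   |   False   |    True    |        True       |       False        |         True        |            True            |               True              
 True |  True |  True | False |   True   |   False   |    True    |       False       |        True        |        False        |            True            |               True              
 True |  True | False |  True |   True   |   False   |    True    |        True       |       False        |         True        |           False            |              False              
 True |  True | False | False |   True   |   False   |    True    |       False       |        True        |        False        |            True            |               True              
 True | False |  True |  True |   True   |   False   |    True    |        True       |       False        |         True        |            True            |              False              
 True | False |  True | False |   True   |   False   |    True    |       False       |        True        |        False        |            True            |              False              
 True | False | False |  True |   True   |   False   |    True    |        True       |       False        |         True        |           False            |              False              
 True | False | False | False |   True   |   False   |    True    |       False       |        True        |        False        |            True            |              False              
False |  True |  True |  True |  False   |    True   |   False    |        True       |       False        |         True        |            True            |               True              
False |  True |  True | False |  False   |    True   |   False    |        True       |       False        |         True        |            True            |               True              
False |  True | False |  True |   True   |   False   |    True    |        True       |       False        |         True        |           False            |              False              
False |  True | False | False |   True   |   False   |    True    |       False       |        True        |        False        |            True            |               True              
False | False |  True |  True |  False   |    True   |   False    |        True       |       False        |         True        |            True            |              False              
False | False |  True | False |  False   |    True   |   False    |        True       |       False        |         True        |            True            |              False              
False | False | False |  True |   True   |   False   |    True    |        True       |       False        |         True        |           False            |              False              
False | False | False | False |   True   |   False   |    True    |       False       |        True        |        False        |            True            |              False              
The formula is true on 6 of the 16 rows.

6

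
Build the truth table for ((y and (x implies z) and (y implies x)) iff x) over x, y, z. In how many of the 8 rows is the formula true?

5

x  y  z  |  φ
1  1  1  |  1
1  1  0  |  0
1  0  1  |  0
1  0  0  |  0
0  1  1  |  1
0  1  0  |  1
0  0  1  |  1
0  0  0  |  1
The formula is true on 5 of the 8 rows.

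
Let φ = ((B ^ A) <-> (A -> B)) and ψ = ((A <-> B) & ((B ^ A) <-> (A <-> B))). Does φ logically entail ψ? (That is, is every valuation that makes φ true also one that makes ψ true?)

no

A | B | φ | ψ
- | - | - | -
T | T | F | F
T | F | F | F
F | T | T | F
F | F | F | F
At A=F, B=T we have φ true but ψ false, so φ does not entail ψ.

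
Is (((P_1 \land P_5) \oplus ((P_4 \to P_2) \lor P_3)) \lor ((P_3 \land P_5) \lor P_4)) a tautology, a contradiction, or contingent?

P_1 | P_2 | P_3 | P_4 | P_5 | φ
--- | --- | --- | --- | --- | -
 T  |  T  |  T  |  T  |  T  | T
 T  |  T  |  T  |  T  |  F  | T
 T  |  T  |  T  |  F  |  T  | T
 T  |  T  |  T  |  F  |  F  | T
 T  |  T  |  F  |  T  |  T  | T
 T  |  T  |  F  |  T  |  F  | T
 T  |  T  |  F  |  F  |  T  | F
 T  |  T  |  F  |  F  |  F  | T
 T  |  F  |  T  |  T  |  T  | T
 T  |  F  |  T  |  T  |  F  | T
 T  |  F  |  T  |  F  |  T  | T
 T  |  F  |  T  |  F  |  F  | T
 T  |  F  |  F  |  T  |  T  | T
 T  |  F  |  F  |  T  |  F  | T
 T  |  F  |  F  |  F  |  T  | F
 T  |  F  |  F  |  F  |  F  | T
 F  |  T  |  T  |  T  |  T  | T
 F  |  T  |  T  |  T  |  F  | T
 F  |  T  |  T  |  F  |  T  | T
 F  |  T  |  T  |  F  |  F  | T
 F  |  T  |  F  |  T  |  T  | T
 F  |  T  |  F  |  T  |  F  | T
 F  |  T  |  F  |  F  |  T  | T
 F  |  T  |  F  |  F  |  F  | T
 F  |  F  |  T  |  T  |  T  | T
 F  |  F  |  T  |  T  |  F  | T
 F  |  F  |  T  |  F  |  T  | T
 F  |  F  |  T  |  F  |  F  | T
 F  |  F  |  F  |  T  |  T  | T
 F  |  F  |  F  |  T  |  F  | T
 F  |  F  |  F  |  F  |  T  | T
 F  |  F  |  F  |  F  |  F  | T
30 of 32 rows are T, so the formula is contingent.

contingent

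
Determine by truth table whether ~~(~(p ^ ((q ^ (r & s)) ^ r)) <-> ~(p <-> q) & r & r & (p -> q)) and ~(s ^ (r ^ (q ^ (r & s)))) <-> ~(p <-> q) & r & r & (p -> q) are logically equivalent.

  p      q      r      s    |    φ      ψ  
False  False  False  False  |  False  False
False  False  False   True  |  False   True
False  False   True  False  |   True   True
False  False   True   True  |  False   True
False   True  False  False  |   True   True
False   True  False   True  |   True  False
False   True   True  False  |   True   True
False   True   True   True  |  False   True
 True  False  False  False  |   True  False
 True  False  False   True  |   True   True
 True  False   True  False  |  False   True
 True  False   True   True  |   True   True
 True   True  False  False  |  False   True
 True   True  False   True  |  False  False
 True   True   True  False  |   True  False
 True   True   True   True  |  False  False
The columns differ at p=False, q=False, r=False, s=True (φ=False, ψ=True), so they are not equivalent.

not equivalent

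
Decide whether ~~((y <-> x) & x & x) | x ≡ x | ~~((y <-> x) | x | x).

x  y  |  φ  ψ
F  F  |  F  T
F  T  |  F  F
T  F  |  T  T
T  T  |  T  T
The columns differ at x=F, y=F (φ=F, ψ=T), so they are not equivalent.

not equivalent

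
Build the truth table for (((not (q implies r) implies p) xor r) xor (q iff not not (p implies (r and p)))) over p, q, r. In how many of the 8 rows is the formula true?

5

p | q | r | φ
- | - | - | -
T | T | T | T
T | T | F | T
T | F | T | F
T | F | F | F
F | T | T | T
F | T | F | T
F | F | T | F
F | F | F | T
The formula is true on 5 of the 8 rows.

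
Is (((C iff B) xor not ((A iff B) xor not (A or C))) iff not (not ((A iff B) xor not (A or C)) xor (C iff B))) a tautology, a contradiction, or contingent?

contradiction

A | B | C || (C iff B) | (A iff B) | (A or C) | not (A or C) | ((A iff B) xor not (A or C)) | φ
T | T | T ||     T     |     T     |    T     |      F       |              T               | F
T | T | F ||     F     |     T     |    T     |      F       |              T               | F
T | F | T ||     F     |     F     |    T     |      F       |              F               | F
T | F | F ||     T     |     F     |    T     |      F       |              F               | F
F | T | T ||     T     |     F     |    T     |      F       |              F               | F
F | T | F ||     F     |     F     |    F     |      T       |              T               | F
F | F | T ||     F     |     T     |    T     |      F       |              T               | F
F | F | F ||     T     |     T     |    F     |      T       |              F               | F
Every row is F, so the formula is a contradiction.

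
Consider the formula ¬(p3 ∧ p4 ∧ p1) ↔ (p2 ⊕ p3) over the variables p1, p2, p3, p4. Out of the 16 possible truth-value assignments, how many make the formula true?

p1 | p2 | p3 | p4 | (¬(p3 ∧ p4 ∧ p1) ↔ (p2 ⊕ p3))
-- | -- | -- | -- | -----------------------------
T  | T  | T  | T  |               T              
T  | T  | T  | F  |               F              
T  | T  | F  | T  |               T              
T  | T  | F  | F  |               T              
T  | F  | T  | T  |               F              
T  | F  | T  | F  |               T              
T  | F  | F  | T  |               F              
T  | F  | F  | F  |               F              
F  | T  | T  | T  |               F              
F  | T  | T  | F  |               F              
F  | T  | F  | T  |               T              
F  | T  | F  | F  |               T              
F  | F  | T  | T  |               T              
F  | F  | T  | F  |               T              
F  | F  | F  | T  |               F              
F  | F  | F  | F  |               F              
The formula is true on 8 of the 16 rows.

8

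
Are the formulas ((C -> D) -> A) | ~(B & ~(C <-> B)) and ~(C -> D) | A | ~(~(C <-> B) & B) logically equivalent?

equivalent

A  B  C  D  |  φ  ψ
0  0  0  0  |  1  1
0  0  0  1  |  1  1
0  0  1  0  |  1  1
0  0  1  1  |  1  1
0  1  0  0  |  0  0
0  1  0  1  |  0  0
0  1  1  0  |  1  1
0  1  1  1  |  1  1
1  0  0  0  |  1  1
1  0  0  1  |  1  1
1  0  1  0  |  1  1
1  0  1  1  |  1  1
1  1  0  0  |  1  1
1  1  0  1  |  1  1
1  1  1  0  |  1  1
1  1  1  1  |  1  1
The columns for φ and ψ agree on every row, so they are logically equivalent.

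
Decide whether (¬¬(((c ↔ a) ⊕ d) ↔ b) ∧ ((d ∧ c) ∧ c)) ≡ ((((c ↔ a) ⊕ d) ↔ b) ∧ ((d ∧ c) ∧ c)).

equivalent

a  b  c  d  |  φ  ψ
F  F  F  F  |  F  F
F  F  F  T  |  F  F
F  F  T  F  |  F  F
F  F  T  T  |  F  F
F  T  F  F  |  F  F
F  T  F  T  |  F  F
F  T  T  F  |  F  F
F  T  T  T  |  T  T
T  F  F  F  |  F  F
T  F  F  T  |  F  F
T  F  T  F  |  F  F
T  F  T  T  |  T  T
T  T  F  F  |  F  F
T  T  F  T  |  F  F
T  T  T  F  |  F  F
T  T  T  T  |  F  F
The columns for φ and ψ agree on every row, so they are logically equivalent.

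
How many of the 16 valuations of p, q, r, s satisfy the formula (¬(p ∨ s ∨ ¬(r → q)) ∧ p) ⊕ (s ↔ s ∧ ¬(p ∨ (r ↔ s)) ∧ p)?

p | q | r | s || φ
0 | 0 | 0 | 0 || 1
0 | 0 | 0 | 1 || 0
0 | 0 | 1 | 0 || 1
0 | 0 | 1 | 1 || 0
0 | 1 | 0 | 0 || 1
0 | 1 | 0 | 1 || 0
0 | 1 | 1 | 0 || 1
0 | 1 | 1 | 1 || 0
1 | 0 | 0 | 0 || 1
1 | 0 | 0 | 1 || 0
1 | 0 | 1 | 0 || 1
1 | 0 | 1 | 1 || 0
1 | 1 | 0 | 0 || 1
1 | 1 | 0 | 1 || 0
1 | 1 | 1 | 0 || 1
1 | 1 | 1 | 1 || 0
The formula is true on 8 of the 16 rows.

8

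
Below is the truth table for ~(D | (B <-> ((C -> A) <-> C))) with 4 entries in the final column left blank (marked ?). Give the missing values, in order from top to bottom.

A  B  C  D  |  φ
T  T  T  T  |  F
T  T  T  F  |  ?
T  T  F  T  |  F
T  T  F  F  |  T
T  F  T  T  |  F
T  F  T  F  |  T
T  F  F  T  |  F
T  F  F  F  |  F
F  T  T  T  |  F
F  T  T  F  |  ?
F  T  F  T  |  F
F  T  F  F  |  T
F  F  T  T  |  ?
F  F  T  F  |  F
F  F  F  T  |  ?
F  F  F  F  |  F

F, T, F, F

Row A=T, B=T, C=T, D=F: (B <-> ((C -> A) <-> C)) = T, (D | (B <-> ((C -> A) <-> C))) = T, so the formula = F.
Row A=F, B=T, C=T, D=F: (B <-> ((C -> A) <-> C)) = F, (D | (B <-> ((C -> A) <-> C))) = F, so the formula = T.
Row A=F, B=F, C=T, D=T: (B <-> ((C -> A) <-> C)) = T, (D | (B <-> ((C -> A) <-> C))) = T, so the formula = F.
Row A=F, B=F, C=F, D=T: (B <-> ((C -> A) <-> C)) = T, (D | (B <-> ((C -> A) <-> C))) = T, so the formula = F.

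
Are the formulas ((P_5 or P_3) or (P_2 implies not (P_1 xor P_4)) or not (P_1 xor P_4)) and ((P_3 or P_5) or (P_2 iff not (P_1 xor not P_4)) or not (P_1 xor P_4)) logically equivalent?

not equivalent

P_1 | P_2 | P_3 | P_4 | P_5 || φ | ψ
 F  |  F  |  F  |  F  |  F  || T | T
 F  |  F  |  F  |  F  |  T  || T | T
 F  |  F  |  F  |  T  |  F  || T | F
 F  |  F  |  F  |  T  |  T  || T | T
 F  |  F  |  T  |  F  |  F  || T | T
 F  |  F  |  T  |  F  |  T  || T | T
 F  |  F  |  T  |  T  |  F  || T | T
 F  |  F  |  T  |  T  |  T  || T | T
 F  |  T  |  F  |  F  |  F  || T | T
 F  |  T  |  F  |  F  |  T  || T | T
 F  |  T  |  F  |  T  |  F  || F | T
 F  |  T  |  F  |  T  |  T  || T | T
 F  |  T  |  T  |  F  |  F  || T | T
 F  |  T  |  T  |  F  |  T  || T | T
 F  |  T  |  T  |  T  |  F  || T | T
 F  |  T  |  T  |  T  |  T  || T | T
 T  |  F  |  F  |  F  |  F  || T | F
 T  |  F  |  F  |  F  |  T  || T | T
 T  |  F  |  F  |  T  |  F  || T | T
 T  |  F  |  F  |  T  |  T  || T | T
 T  |  F  |  T  |  F  |  F  || T | T
 T  |  F  |  T  |  F  |  T  || T | T
 T  |  F  |  T  |  T  |  F  || T | T
 T  |  F  |  T  |  T  |  T  || T | T
 T  |  T  |  F  |  F  |  F  || F | T
 T  |  T  |  F  |  F  |  T  || T | T
 T  |  T  |  F  |  T  |  F  || T | T
 T  |  T  |  F  |  T  |  T  || T | T
 T  |  T  |  T  |  F  |  F  || T | T
 T  |  T  |  T  |  F  |  T  || T | T
 T  |  T  |  T  |  T  |  F  || T | T
 T  |  T  |  T  |  T  |  T  || T | T
The columns differ at P_1=F, P_2=F, P_3=F, P_4=T, P_5=F (φ=T, ψ=F), so they are not equivalent.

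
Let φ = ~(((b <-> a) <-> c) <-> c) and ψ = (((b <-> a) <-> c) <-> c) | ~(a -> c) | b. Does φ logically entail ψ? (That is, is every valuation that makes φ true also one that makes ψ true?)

no

a  b  c  |  φ  ψ
T  T  T  |  F  T
T  T  F  |  F  T
T  F  T  |  T  F
T  F  F  |  T  T
F  T  T  |  T  T
F  T  F  |  T  T
F  F  T  |  F  T
F  F  F  |  F  T
At a=T, b=F, c=T we have φ true but ψ false, so φ does not entail ψ.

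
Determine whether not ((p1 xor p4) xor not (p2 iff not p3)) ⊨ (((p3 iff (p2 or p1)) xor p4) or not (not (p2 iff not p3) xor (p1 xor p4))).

p1 | p2 | p3 | p4 || φ | ψ
T  | T  | T  | T  || F | F
T  | T  | T  | F  || T | T
T  | T  | F  | T  || T | T
T  | T  | F  | F  || F | F
T  | F  | T  | T  || T | T
T  | F  | T  | F  || F | T
T  | F  | F  | T  || F | T
T  | F  | F  | F  || T | T
F  | T  | T  | T  || T | T
F  | T  | T  | F  || F | T
F  | T  | F  | T  || F | T
F  | T  | F  | F  || T | T
F  | F  | T  | T  || F | T
F  | F  | T  | F  || T | T
F  | F  | F  | T  || T | T
F  | F  | F  | F  || F | T
In every row where φ is true, ψ is also true, so φ ⊨ ψ.

yes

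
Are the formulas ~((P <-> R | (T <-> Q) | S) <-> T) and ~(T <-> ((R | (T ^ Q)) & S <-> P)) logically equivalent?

not equivalent

  P   |   Q   |   R   |   S   |   T   |   φ   |   ψ  
----- | ----- | ----- | ----- | ----- | ----- | -----
False | False | False | False | False | False |  True
False | False | False | False |  True | False | False
False | False | False |  True | False | False |  True
False | False | False |  True |  True |  True |  True
False | False |  True | False | False | False |  True
False | False |  True | False |  True |  True | False
False | False |  True |  True | False | False | False
False | False |  True |  True |  True |  True |  True
False |  True | False | False | False |  True |  True
False |  True | False | False |  True |  True | False
False |  True | False |  True | False | False | False
False |  True | False |  True |  True |  True | False
False |  True |  True | False | False | False |  True
False |  True |  True | False |  True |  True | False
False |  True |  True |  True | False | False | False
False |  True |  True |  True |  True |  True |  True
 True | False | False | False | False |  True | False
 True | False | False | False |  True |  True |  True
 True | False | False |  True | False |  True | False
 True | False | False |  True |  True | False | False
 True | False |  True | False | False |  True | False
 True | False |  True | False |  True | False |  True
 True | False |  True |  True | False |  True |  True
 True | False |  True |  True |  True | False | False
 True |  True | False | False | False | False | False
 True |  True | False | False |  True | False |  True
 True |  True | False |  True | False |  True |  True
 True |  True | False |  True |  True | False |  True
 True |  True |  True | False | False |  True | False
 True |  True |  True | False |  True | False |  True
 True |  True |  True |  True | False |  True |  True
 True |  True |  True |  True |  True | False | False
The columns differ at P=False, Q=False, R=False, S=False, T=False (φ=False, ψ=True), so they are not equivalent.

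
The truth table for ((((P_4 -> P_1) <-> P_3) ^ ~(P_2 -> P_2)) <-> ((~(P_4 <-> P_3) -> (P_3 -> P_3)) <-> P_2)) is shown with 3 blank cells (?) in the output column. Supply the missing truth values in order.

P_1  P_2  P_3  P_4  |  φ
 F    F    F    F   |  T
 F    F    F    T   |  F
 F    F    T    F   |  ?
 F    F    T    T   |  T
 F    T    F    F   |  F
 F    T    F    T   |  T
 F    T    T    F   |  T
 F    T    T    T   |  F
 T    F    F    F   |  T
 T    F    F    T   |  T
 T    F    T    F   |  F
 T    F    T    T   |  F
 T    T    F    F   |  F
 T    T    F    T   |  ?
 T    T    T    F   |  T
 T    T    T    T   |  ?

Row P_1=F, P_2=F, P_3=T, P_4=F: (((P_4 -> P_1) <-> P_3) ^ ~(P_2 -> P_2)) = T, ((~(P_4 <-> P_3) -> (P_3 -> P_3)) <-> P_2) = F, so the formula = F.
Row P_1=T, P_2=T, P_3=F, P_4=T: (((P_4 -> P_1) <-> P_3) ^ ~(P_2 -> P_2)) = F, ((~(P_4 <-> P_3) -> (P_3 -> P_3)) <-> P_2) = T, so the formula = F.
Row P_1=T, P_2=T, P_3=T, P_4=T: (((P_4 -> P_1) <-> P_3) ^ ~(P_2 -> P_2)) = T, ((~(P_4 <-> P_3) -> (P_3 -> P_3)) <-> P_2) = T, so the formula = T.

F, F, T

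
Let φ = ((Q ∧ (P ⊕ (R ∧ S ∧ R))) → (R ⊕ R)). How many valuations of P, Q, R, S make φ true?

P  Q  R  S  |  (R ∧ S ∧ R)  (P ⊕ (R ∧ S ∧ R))  (Q ∧ (P ⊕ (R ∧ S ∧ R)))  (R ⊕ R)  φ
T  T  T  T  |       T               F                     F                F     T
T  T  T  F  |       F               T                     T                F     F
T  T  F  T  |       F               T                     T                F     F
T  T  F  F  |       F               T                     T                F     F
T  F  T  T  |       T               F                     F                F     T
T  F  T  F  |       F               T                     F                F     T
T  F  F  T  |       F               T                     F                F     T
T  F  F  F  |       F               T                     F                F     T
F  T  T  T  |       T               T                     T                F     F
F  T  T  F  |       F               F                     F                F     T
F  T  F  T  |       F               F                     F                F     T
F  T  F  F  |       F               F                     F                F     T
F  F  T  T  |       T               T                     F                F     T
F  F  T  F  |       F               F                     F                F     T
F  F  F  T  |       F               F                     F                F     T
F  F  F  F  |       F               F                     F                F     T
The formula is true on 12 of the 16 rows.

12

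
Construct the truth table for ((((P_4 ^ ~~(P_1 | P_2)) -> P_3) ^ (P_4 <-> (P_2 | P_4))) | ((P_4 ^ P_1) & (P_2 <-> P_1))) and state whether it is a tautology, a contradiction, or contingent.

P_1  P_2  P_3  P_4     (P_1 | P_2)  ~(P_1 | P_2)  ~~(P_1 | P_2)  (P_4 ^ ~~(P_1 | P_2))  (P_2 | P_4)  (P_4 <-> (P_2 | P_4))  (P_4 ^ P_1)  (P_2 <-> P_1)  φ
 0    0    0    0           0            1              0                  0                 0                 1                 0             1        0
 0    0    0    1           0            1              0                  1                 1                 1                 1             1        1
 0    0    1    0           0            1              0                  0                 0                 1                 0             1        0
 0    0    1    1           0            1              0                  1                 1                 1                 1             1        1
 0    1    0    0           1            0              1                  1                 1                 0                 0             0        0
 0    1    0    1           1            0              1                  0                 1                 1                 1             0        0
 0    1    1    0           1            0              1                  1                 1                 0                 0             0        1
 0    1    1    1           1            0              1                  0                 1                 1                 1             0        0
 1    0    0    0           1            0              1                  1                 0                 1                 1             0        1
 1    0    0    1           1            0              1                  0                 1                 1                 0             0        0
 1    0    1    0           1            0              1                  1                 0                 1                 1             0        0
 1    0    1    1           1            0              1                  0                 1                 1                 0             0        0
 1    1    0    0           1            0              1                  1                 1                 0                 1             1        1
 1    1    0    1           1            0              1                  0                 1                 1                 0             1        0
 1    1    1    0           1            0              1                  1                 1                 0                 1             1        1
 1    1    1    1           1            0              1                  0                 1                 1                 0             1        0
6 of 16 rows are 1, so the formula is contingent.

contingent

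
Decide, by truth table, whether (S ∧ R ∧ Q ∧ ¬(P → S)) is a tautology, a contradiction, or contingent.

P | Q | R | S || (P → S) | ¬(P → S) | (S ∧ R ∧ Q ∧ ¬(P → S))
F | F | F | F ||    T    |    F     |           F           
F | F | F | T ||    T    |    F     |           F           
F | F | T | F ||    T    |    F     |           F           
F | F | T | T ||    T    |    F     |           F           
F | T | F | F ||    T    |    F     |           F           
F | T | F | T ||    T    |    F     |           F           
F | T | T | F ||    T    |    F     |           F           
F | T | T | T ||    T    |    F     |           F           
T | F | F | F ||    F    |    T     |           F           
T | F | F | T ||    T    |    F     |           F           
T | F | T | F ||    F    |    T     |           F           
T | F | T | T ||    T    |    F     |           F           
T | T | F | F ||    F    |    T     |           F           
T | T | F | T ||    T    |    F     |           F           
T | T | T | F ||    F    |    T     |           F           
T | T | T | T ||    T    |    F     |           F           
Every row is F, so the formula is a contradiction.

contradiction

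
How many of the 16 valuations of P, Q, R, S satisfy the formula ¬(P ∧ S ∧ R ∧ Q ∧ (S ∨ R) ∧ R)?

P | Q | R | S | ¬(P ∧ S ∧ ((R ∧ Q) ∧ (S ∨ R) ∧ R))
- | - | - | - | ----------------------------------
1 | 1 | 1 | 1 |                 0                 
1 | 1 | 1 | 0 |                 1                 
1 | 1 | 0 | 1 |                 1                 
1 | 1 | 0 | 0 |                 1                 
1 | 0 | 1 | 1 |                 1                 
1 | 0 | 1 | 0 |                 1                 
1 | 0 | 0 | 1 |                 1                 
1 | 0 | 0 | 0 |                 1                 
0 | 1 | 1 | 1 |                 1                 
0 | 1 | 1 | 0 |                 1                 
0 | 1 | 0 | 1 |                 1                 
0 | 1 | 0 | 0 |                 1                 
0 | 0 | 1 | 1 |                 1                 
0 | 0 | 1 | 0 |                 1                 
0 | 0 | 0 | 1 |                 1                 
0 | 0 | 0 | 0 |                 1                 
The formula is true on 15 of the 16 rows.

15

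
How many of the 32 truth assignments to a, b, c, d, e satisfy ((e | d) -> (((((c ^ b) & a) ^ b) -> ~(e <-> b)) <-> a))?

21

a | b | c | d | e || φ
F | F | F | F | F || T
F | F | F | F | T || F
F | F | F | T | F || F
F | F | F | T | T || F
F | F | T | F | F || T
F | F | T | F | T || F
F | F | T | T | F || F
F | F | T | T | T || F
F | T | F | F | F || T
F | T | F | F | T || T
F | T | F | T | F || F
F | T | F | T | T || T
F | T | T | F | F || T
F | T | T | F | T || T
F | T | T | T | F || F
F | T | T | T | T || T
T | F | F | F | F || T
T | F | F | F | T || T
T | F | F | T | F || T
T | F | F | T | T || T
T | F | T | F | F || T
T | F | T | F | T || T
T | F | T | T | F || F
T | F | T | T | T || T
T | T | F | F | F || T
T | T | F | F | T || T
T | T | F | T | F || T
T | T | F | T | T || T
T | T | T | F | F || T
T | T | T | F | T || F
T | T | T | T | F || T
T | T | T | T | T || F
The formula is true on 21 of the 32 rows.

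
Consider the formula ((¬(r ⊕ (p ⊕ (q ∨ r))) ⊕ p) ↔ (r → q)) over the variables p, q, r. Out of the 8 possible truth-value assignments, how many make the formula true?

4

p  q  r  |  φ
T  T  T  |  T
T  T  F  |  F
T  F  T  |  F
T  F  F  |  T
F  T  T  |  T
F  T  F  |  F
F  F  T  |  F
F  F  F  |  T
The formula is true on 4 of the 8 rows.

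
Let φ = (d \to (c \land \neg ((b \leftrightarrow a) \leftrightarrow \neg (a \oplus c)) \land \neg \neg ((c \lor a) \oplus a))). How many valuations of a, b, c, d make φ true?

9

a  b  c  d  |  φ
1  1  1  1  |  0
1  1  1  0  |  1
1  1  0  1  |  0
1  1  0  0  |  1
1  0  1  1  |  0
1  0  1  0  |  1
1  0  0  1  |  0
1  0  0  0  |  1
0  1  1  1  |  0
0  1  1  0  |  1
0  1  0  1  |  0
0  1  0  0  |  1
0  0  1  1  |  1
0  0  1  0  |  1
0  0  0  1  |  0
0  0  0  0  |  1
The formula is true on 9 of the 16 rows.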